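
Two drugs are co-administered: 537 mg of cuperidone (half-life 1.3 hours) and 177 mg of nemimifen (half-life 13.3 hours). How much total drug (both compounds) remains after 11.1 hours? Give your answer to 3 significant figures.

101 mg

cuperidone: 537 × (1/2)^(11.1/1.3) = 537 × (1/2)^8.5385 ≈ 1.4442 mg.
nemimifen: 177 × (1/2)^(11.1/13.3) = 177 × (1/2)^0.83459 ≈ 99.252 mg.
Total = 1.4442 + 99.252 ≈ 100.7 mg.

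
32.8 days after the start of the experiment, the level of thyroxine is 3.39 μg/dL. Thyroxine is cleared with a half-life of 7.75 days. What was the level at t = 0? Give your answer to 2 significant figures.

64 μg/dL

Number of half-lives elapsed: n = 32.8/7.75 ≈ 4.2323.
A₀ = A × 2^n = 3.39 × 2^4.2323 = 3.39 × 18.795 ≈ 63.714 μg/dL.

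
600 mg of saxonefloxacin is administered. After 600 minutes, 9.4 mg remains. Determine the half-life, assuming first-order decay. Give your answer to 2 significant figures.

100 minutes

A/A₀ = 9.4/600 ≈ 0.015667.
n = log₂(63.83) ≈ 5.9962 half-lives elapsed in 600 minutes.
t½ = 600/5.9962 ≈ 100.06 minutes.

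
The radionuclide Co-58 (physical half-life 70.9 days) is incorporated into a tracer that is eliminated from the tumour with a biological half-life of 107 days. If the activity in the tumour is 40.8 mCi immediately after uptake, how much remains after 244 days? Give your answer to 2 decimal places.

1/t_eff = 1/t_phys + 1/t_biol = 1/70.9 + 1/107 = 0.02345 per day.
t_eff = 70.9 × 107 / (70.9 + 107) ≈ 42.644 days.
Remaining = 40.8 × (1/2)^(244/42.644) = 40.8 × (1/2)^5.7218 ≈ 0.77306 mCi.

0.77 mCi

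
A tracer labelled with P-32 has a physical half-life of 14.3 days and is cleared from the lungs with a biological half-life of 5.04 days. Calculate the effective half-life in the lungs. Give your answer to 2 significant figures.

3.7 days

1/t_eff = 1/t_phys + 1/t_biol = 1/14.3 + 1/5.04 = 0.26834 per day.
t_eff = 14.3 × 5.04 / (14.3 + 5.04) ≈ 3.7266 days.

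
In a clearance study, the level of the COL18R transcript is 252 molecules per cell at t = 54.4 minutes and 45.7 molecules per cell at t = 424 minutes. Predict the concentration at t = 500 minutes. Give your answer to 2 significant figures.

Over Δt = 424 − 54.4 = 369.6 minutes, the level fell by a factor of 252/45.7 ≈ 5.5142.
n = log₂(5.5142) ≈ 2.4632 half-lives, so t½ = 369.6/2.4632 ≈ 150.05 minutes.
From t = 424 to t = 500: 45.7 × (1/2)^((500−424)/150.05) ≈ 32.17 molecules per cell.

32 molecules per cell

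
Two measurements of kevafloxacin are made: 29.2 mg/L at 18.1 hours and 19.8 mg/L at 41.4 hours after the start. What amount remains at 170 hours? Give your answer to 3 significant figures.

2.32 mg/L

Over Δt = 41.4 − 18.1 = 23.3 hours, the level fell by a factor of 29.2/19.8 ≈ 1.4747.
n = log₂(1.4747) ≈ 0.56047 half-lives, so t½ = 23.3/0.56047 ≈ 41.572 hours.
From t = 41.4 to t = 170: 19.8 × (1/2)^((170−41.4)/41.572) ≈ 2.3198 mg/L.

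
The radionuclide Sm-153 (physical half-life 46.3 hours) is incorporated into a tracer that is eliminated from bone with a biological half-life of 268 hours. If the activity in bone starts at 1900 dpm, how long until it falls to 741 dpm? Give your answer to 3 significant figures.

53.6 hours

1/t_eff = 1/t_phys + 1/t_biol = 1/46.3 + 1/268 = 0.02533 per hour.
t_eff = 46.3 × 268 / (46.3 + 268) ≈ 39.479 hours.
n = log₂(1900/741) ≈ 1.3585; t = 1.3585 × 39.479 ≈ 53.631 hours.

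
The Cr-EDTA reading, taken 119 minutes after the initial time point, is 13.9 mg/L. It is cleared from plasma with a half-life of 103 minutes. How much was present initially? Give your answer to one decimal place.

Number of half-lives elapsed: n = 119/103 ≈ 1.1553.
A₀ = A × 2^n = 13.9 × 2^1.1553 = 13.9 × 2.2274 ≈ 30.96 mg/L.

31.0 mg/L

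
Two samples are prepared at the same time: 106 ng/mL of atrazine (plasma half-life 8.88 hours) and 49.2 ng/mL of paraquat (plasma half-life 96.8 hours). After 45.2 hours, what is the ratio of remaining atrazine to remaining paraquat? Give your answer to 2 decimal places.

atrazine: 106 × (1/2)^(45.2/8.88) = 106 × (1/2)^5.0901 ≈ 3.112 ng/mL.
paraquat: 49.2 × (1/2)^(45.2/96.8) = 49.2 × (1/2)^0.46694 ≈ 35.596 ng/mL.
Ratio ≈ 3.112 / 35.596 ≈ 0.087425.

0.09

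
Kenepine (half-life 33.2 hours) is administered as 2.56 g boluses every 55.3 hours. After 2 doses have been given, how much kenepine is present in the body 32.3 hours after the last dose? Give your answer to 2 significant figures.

The 2 doses were given 87.6, 32.3 hours ago.
Total = 2.56·(1/2)^(87.6/33.2) + 2.56·(1/2)^(32.3/33.2)
      = 0.41111 + 1.3043 ≈ 1.7154 g.

1.7 g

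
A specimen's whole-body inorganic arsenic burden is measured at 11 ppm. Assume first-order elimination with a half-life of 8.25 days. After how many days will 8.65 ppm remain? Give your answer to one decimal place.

Fraction remaining = 8.65/11 ≈ 0.78636.
n = log₂(11/8.65) = ln(1.2717)/ln 2 ≈ 0.34673 half-lives.
t = n × t½ = 0.34673 × 8.25 ≈ 2.8605 days.

2.9 days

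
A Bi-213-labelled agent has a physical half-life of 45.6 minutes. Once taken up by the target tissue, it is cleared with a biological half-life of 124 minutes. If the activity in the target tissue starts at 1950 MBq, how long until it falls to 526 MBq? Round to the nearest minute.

1/t_eff = 1/t_phys + 1/t_biol = 1/45.6 + 1/124 = 0.029994 per minute.
t_eff = 45.6 × 124 / (45.6 + 124) ≈ 33.34 minutes.
n = log₂(1950/526) ≈ 1.8903; t = 1.8903 × 33.34 ≈ 63.023 minutes.

63 minutes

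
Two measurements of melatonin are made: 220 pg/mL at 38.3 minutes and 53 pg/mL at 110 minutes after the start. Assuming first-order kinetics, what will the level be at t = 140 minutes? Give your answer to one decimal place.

29.2 pg/mL

Over Δt = 110 − 38.3 = 71.7 minutes, the level fell by a factor of 220/53 ≈ 4.1509.
n = log₂(4.1509) ≈ 2.0534 half-lives, so t½ = 71.7/2.0534 ≈ 34.917 minutes.
From t = 110 to t = 140: 53 × (1/2)^((140−110)/34.917) ≈ 29.217 pg/mL.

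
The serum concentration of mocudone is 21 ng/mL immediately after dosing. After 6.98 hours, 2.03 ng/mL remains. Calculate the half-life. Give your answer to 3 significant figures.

A/A₀ = 2.03/21 ≈ 0.096667.
n = log₂(10.345) ≈ 3.3708 half-lives elapsed in 6.98 hours.
t½ = 6.98/3.3708 ≈ 2.0707 hours.

2.07 hours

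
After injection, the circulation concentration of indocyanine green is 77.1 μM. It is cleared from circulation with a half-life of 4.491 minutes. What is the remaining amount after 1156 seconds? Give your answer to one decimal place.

Convert the elapsed time: 1156 seconds = 19.2667 minutes.
Number of half-lives: n = 19.2667/4.491 ≈ 4.2901.
Remaining = 77.1 × (1/2)^4.2901 = 77.1 × 0.051117 ≈ 3.9411 μM.

3.9 μM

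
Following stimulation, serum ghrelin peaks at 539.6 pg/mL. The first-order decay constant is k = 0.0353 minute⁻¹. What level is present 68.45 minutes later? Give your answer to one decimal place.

t½ = ln 2 / k = 0.69315 / 0.0353 ≈ 19.636 minutes.
Number of half-lives: n = 68.45/19.636 ≈ 3.486.
Remaining = 539.6 × (1/2)^3.486 = 539.6 × 0.089253 ≈ 48.161 pg/mL.

48.2 pg/mL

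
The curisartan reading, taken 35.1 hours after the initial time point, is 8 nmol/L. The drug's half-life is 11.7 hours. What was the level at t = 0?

Number of half-lives elapsed: n = 35.1/11.7 ≈ 3.
A₀ = A × 2^n = 8 × 2^3 = 8 × 8 ≈ 64 nmol/L.

64 nmol/L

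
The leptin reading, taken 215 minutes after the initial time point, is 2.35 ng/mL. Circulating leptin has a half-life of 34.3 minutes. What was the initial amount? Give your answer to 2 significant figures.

Number of half-lives elapsed: n = 215/34.3 ≈ 6.2682.
A₀ = A × 2^n = 2.35 × 2^6.2682 = 2.35 × 77.077 ≈ 181.13 ng/mL.

180 ng/mL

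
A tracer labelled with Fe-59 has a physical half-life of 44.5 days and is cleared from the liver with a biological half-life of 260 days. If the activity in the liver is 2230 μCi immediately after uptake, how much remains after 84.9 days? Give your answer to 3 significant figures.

1/t_eff = 1/t_phys + 1/t_biol = 1/44.5 + 1/260 = 0.026318 per day.
t_eff = 44.5 × 260 / (44.5 + 260) ≈ 37.997 days.
Remaining = 2230 × (1/2)^(84.9/37.997) = 2230 × (1/2)^2.2344 ≈ 473.9 μCi.

474 μCi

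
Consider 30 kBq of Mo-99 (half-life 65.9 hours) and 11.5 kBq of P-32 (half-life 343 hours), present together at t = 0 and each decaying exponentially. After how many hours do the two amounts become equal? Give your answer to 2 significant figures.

Set 30·(1/2)^(t/65.9) = 11.5·(1/2)^(t/343).
Taking log₂: log₂(30/11.5) = t·(1/65.9 − 1/343).
log₂(2.6087) = 1.3833; 1/65.9 − 1/343 = 0.012259.
t = 1.3833 / 0.012259 ≈ 112.84 hours.

110 hours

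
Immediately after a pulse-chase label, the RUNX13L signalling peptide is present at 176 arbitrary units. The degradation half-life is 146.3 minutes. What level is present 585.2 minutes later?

11 arbitrary units

Elapsed time is 4 half-lives (585.2/146.3).
Each half-life halves the amount: 176 × (1/2)^4 = 176/16 = 11 arbitrary units.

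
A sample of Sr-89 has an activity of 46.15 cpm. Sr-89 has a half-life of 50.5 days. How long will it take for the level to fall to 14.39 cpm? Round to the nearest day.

85 days

Fraction remaining = 14.39/46.15 ≈ 0.31181.
n = log₂(46.15/14.39) = ln(3.2071)/ln 2 ≈ 1.6813 half-lives.
t = n × t½ = 1.6813 × 50.5 ≈ 84.904 days.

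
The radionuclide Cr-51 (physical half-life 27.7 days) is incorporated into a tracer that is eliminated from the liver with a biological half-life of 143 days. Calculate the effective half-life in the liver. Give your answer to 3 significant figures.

23.2 days

1/t_eff = 1/t_phys + 1/t_biol = 1/27.7 + 1/143 = 0.043094 per day.
t_eff = 27.7 × 143 / (27.7 + 143) ≈ 23.205 days.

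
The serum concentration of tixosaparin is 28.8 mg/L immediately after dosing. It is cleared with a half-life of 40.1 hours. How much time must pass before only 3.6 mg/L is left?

3.6/28.8 = 1/8, so 3 half-lives have elapsed.
t = 3 × 40.1 = 120.3 hours.

120.3 hours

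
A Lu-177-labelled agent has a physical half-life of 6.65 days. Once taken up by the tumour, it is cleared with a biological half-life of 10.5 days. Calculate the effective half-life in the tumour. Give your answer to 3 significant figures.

1/t_eff = 1/t_phys + 1/t_biol = 1/6.65 + 1/10.5 = 0.24561 per day.
t_eff = 6.65 × 10.5 / (6.65 + 10.5) ≈ 4.0714 days.

4.07 days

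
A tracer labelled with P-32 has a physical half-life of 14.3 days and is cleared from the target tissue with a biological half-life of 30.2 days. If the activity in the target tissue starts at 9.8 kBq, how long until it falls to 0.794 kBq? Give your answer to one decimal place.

1/t_eff = 1/t_phys + 1/t_biol = 1/14.3 + 1/30.2 = 0.10304 per day.
t_eff = 14.3 × 30.2 / (14.3 + 30.2) ≈ 9.7047 days.
n = log₂(9.8/0.794) ≈ 3.6256; t = 3.6256 × 9.7047 ≈ 35.185 days.

35.2 days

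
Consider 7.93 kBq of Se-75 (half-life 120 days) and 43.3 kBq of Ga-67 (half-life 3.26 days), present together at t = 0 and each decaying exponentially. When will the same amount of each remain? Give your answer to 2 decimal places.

8.21 days

Set 7.93·(1/2)^(t/120) = 43.3·(1/2)^(t/3.26).
Taking log₂: log₂(7.93/43.3) = t·(1/120 − 1/3.26).
log₂(0.18314) = -2.449; 1/120 − 1/3.26 = -0.29842.
t = -2.449 / -0.29842 ≈ 8.2066 days.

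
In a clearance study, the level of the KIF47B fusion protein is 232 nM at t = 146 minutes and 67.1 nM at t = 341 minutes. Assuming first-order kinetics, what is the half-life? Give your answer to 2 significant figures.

Over Δt = 341 − 146 = 195 minutes, the level fell by a factor of 232/67.1 ≈ 3.4575.
n = log₂(3.4575) ≈ 1.7897 half-lives, so t½ = 195/1.7897 ≈ 108.95 minutes.

110 minutes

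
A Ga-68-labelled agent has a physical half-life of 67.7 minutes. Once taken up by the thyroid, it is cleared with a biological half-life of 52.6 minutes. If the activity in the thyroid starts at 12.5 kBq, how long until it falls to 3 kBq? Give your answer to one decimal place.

60.9 minutes

1/t_eff = 1/t_phys + 1/t_biol = 1/67.7 + 1/52.6 = 0.033782 per minute.
t_eff = 67.7 × 52.6 / (67.7 + 52.6) ≈ 29.601 minutes.
n = log₂(12.5/3) ≈ 2.0589; t = 2.0589 × 29.601 ≈ 60.946 minutes.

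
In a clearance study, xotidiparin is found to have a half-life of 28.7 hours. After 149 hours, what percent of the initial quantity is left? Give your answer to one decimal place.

2.7%

n = 149/28.7 ≈ 5.1916 half-lives.
Fraction remaining = (1/2)^5.1916 ≈ 0.027363, i.e. 2.7363%.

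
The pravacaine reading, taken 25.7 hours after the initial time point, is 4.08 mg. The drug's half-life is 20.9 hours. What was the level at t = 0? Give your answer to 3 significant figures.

Number of half-lives elapsed: n = 25.7/20.9 ≈ 1.2297.
A₀ = A × 2^n = 4.08 × 2^1.2297 = 4.08 × 2.3451 ≈ 9.5681 mg.

9.57 mg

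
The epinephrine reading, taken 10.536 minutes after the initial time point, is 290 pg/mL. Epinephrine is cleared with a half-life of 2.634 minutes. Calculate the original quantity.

Number of half-lives elapsed: n = 10.536/2.634 ≈ 4.
A₀ = A × 2^n = 290 × 2^4 = 290 × 16 ≈ 4640 pg/mL.

4640 pg/mL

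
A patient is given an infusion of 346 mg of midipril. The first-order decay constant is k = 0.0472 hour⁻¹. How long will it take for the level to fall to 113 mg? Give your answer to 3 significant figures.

23.7 hours

t½ = ln 2 / k = 0.69315 / 0.0472 ≈ 14.685 hours.
Fraction remaining = 113/346 ≈ 0.32659.
n = log₂(346/113) = ln(3.0619)/ln 2 ≈ 1.6144 half-lives.
t = n × t½ = 1.6144 × 14.685 ≈ 23.709 hours.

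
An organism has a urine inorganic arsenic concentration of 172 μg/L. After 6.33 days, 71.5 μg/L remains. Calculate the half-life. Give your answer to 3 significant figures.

5.00 days

A/A₀ = 71.5/172 ≈ 0.4157.
n = log₂(2.4056) ≈ 1.2664 half-lives elapsed in 6.33 days.
t½ = 6.33/1.2664 ≈ 4.9984 days.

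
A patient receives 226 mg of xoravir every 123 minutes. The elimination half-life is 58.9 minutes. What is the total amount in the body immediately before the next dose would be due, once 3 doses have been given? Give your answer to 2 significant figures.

69 mg

The 3 doses were given 369, 246, 123 minutes ago.
Total = 226·(1/2)^(369/58.9) + 226·(1/2)^(246/58.9) + 226·(1/2)^(123/58.9)
      = 2.939 + 12.498 + 53.146 ≈ 68.583 mg.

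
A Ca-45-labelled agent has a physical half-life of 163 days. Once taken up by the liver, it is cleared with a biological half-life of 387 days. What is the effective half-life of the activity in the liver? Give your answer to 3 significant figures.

115 days

1/t_eff = 1/t_phys + 1/t_biol = 1/163 + 1/387 = 0.0087189 per day.
t_eff = 163 × 387 / (163 + 387) ≈ 114.69 days.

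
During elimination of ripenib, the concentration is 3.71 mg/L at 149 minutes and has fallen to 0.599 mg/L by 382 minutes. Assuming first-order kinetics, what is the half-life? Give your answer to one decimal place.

Over Δt = 382 − 149 = 233 minutes, the level fell by a factor of 3.71/0.599 ≈ 6.1937.
n = log₂(6.1937) ≈ 2.6308 half-lives, so t½ = 233/2.6308 ≈ 88.567 minutes.

88.6 minutes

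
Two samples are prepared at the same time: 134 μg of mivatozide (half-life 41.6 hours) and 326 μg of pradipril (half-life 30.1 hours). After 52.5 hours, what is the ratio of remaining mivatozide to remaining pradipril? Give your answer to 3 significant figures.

mivatozide: 134 × (1/2)^(52.5/41.6) = 134 × (1/2)^1.262 ≈ 55.873 μg.
pradipril: 326 × (1/2)^(52.5/30.1) = 326 × (1/2)^1.7442 ≈ 97.312 μg.
Ratio ≈ 55.873 / 97.312 ≈ 0.57416.

0.574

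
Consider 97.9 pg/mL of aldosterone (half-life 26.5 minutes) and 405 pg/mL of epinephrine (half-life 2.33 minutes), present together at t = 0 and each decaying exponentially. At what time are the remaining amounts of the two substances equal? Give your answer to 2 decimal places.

5.23 minutes

Set 97.9·(1/2)^(t/26.5) = 405·(1/2)^(t/2.33).
Taking log₂: log₂(97.9/405) = t·(1/26.5 − 1/2.33).
log₂(0.24173) = -2.0485; 1/26.5 − 1/2.33 = -0.39145.
t = -2.0485 / -0.39145 ≈ 5.2332 minutes.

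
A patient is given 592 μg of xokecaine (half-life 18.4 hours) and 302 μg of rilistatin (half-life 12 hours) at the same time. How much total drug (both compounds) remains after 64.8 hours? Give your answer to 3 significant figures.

xokecaine: 592 × (1/2)^(64.8/18.4) = 592 × (1/2)^3.5217 ≈ 51.543 μg.
rilistatin: 302 × (1/2)^(64.8/12) = 302 × (1/2)^5.4 ≈ 7.1523 μg.
Total = 51.543 + 7.1523 ≈ 58.696 μg.

58.7 μg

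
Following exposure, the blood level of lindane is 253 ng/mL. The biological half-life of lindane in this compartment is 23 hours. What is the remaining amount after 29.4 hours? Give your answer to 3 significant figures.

104 ng/mL

Number of half-lives: n = 29.4/23 ≈ 1.2783.
Remaining = 253 × (1/2)^1.2783 = 253 × 0.41229 ≈ 104.31 ng/mL.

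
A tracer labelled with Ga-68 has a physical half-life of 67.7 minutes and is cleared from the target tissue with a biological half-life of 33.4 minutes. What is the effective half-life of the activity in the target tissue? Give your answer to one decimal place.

1/t_eff = 1/t_phys + 1/t_biol = 1/67.7 + 1/33.4 = 0.044711 per minute.
t_eff = 67.7 × 33.4 / (67.7 + 33.4) ≈ 22.366 minutes.

22.4 minutes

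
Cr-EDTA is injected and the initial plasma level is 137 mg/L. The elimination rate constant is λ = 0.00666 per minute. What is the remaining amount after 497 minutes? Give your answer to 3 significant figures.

5.00 mg/L

t½ = ln 2 / λ = 0.69315 / 0.00666 ≈ 104.08 minutes.
Number of half-lives: n = 497/104.08 ≈ 4.7753.
Remaining = 137 × (1/2)^4.7753 = 137 × 0.036515 ≈ 5.0026 mg/L.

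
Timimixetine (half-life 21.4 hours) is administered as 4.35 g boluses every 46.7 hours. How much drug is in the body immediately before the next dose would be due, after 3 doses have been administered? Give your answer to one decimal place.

The 3 doses were given 140.1, 93.4, 46.7 hours ago.
Total = 4.35·(1/2)^(140.1/21.4) + 4.35·(1/2)^(93.4/21.4) + 4.35·(1/2)^(46.7/21.4)
      = 0.046529 + 0.21118 + 0.95845 ≈ 1.2162 g.

1.2 g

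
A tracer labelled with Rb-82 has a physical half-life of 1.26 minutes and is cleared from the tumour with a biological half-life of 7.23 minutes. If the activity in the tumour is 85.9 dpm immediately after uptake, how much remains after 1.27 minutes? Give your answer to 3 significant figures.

1/t_eff = 1/t_phys + 1/t_biol = 1/1.26 + 1/7.23 = 0.93196 per minute.
t_eff = 1.26 × 7.23 / (1.26 + 7.23) ≈ 1.073 minutes.
Remaining = 85.9 × (1/2)^(1.27/1.073) = 85.9 × (1/2)^1.1836 ≈ 37.818 dpm.

37.8 dpm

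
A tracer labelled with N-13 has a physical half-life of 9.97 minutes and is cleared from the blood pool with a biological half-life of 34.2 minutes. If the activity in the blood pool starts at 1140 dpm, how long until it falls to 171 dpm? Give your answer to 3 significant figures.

1/t_eff = 1/t_phys + 1/t_biol = 1/9.97 + 1/34.2 = 0.12954 per minute.
t_eff = 9.97 × 34.2 / (9.97 + 34.2) ≈ 7.7196 minutes.
n = log₂(1140/171) ≈ 2.737; t = 2.737 × 7.7196 ≈ 21.128 minutes.

21.1 minutes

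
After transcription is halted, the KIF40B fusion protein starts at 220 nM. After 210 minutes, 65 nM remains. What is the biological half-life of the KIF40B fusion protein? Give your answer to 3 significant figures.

119 minutes

A/A₀ = 65/220 ≈ 0.29545.
n = log₂(3.3846) ≈ 1.759 half-lives elapsed in 210 minutes.
t½ = 210/1.759 ≈ 119.39 minutes.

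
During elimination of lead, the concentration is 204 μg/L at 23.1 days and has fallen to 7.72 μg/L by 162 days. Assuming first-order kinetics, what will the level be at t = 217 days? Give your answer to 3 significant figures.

Over Δt = 162 − 23.1 = 138.9 days, the level fell by a factor of 204/7.72 ≈ 26.425.
n = log₂(26.425) ≈ 4.7238 half-lives, so t½ = 138.9/4.7238 ≈ 29.404 days.
From t = 162 to t = 217: 7.72 × (1/2)^((217−162)/29.404) ≈ 2.1113 μg/L.

2.11 μg/L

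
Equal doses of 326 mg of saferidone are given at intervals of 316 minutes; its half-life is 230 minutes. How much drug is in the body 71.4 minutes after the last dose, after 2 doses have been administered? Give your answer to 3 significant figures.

The 2 doses were given 387.4, 71.4 minutes ago.
Total = 326·(1/2)^(387.4/230) + 326·(1/2)^(71.4/230)
      = 101.43 + 262.89 ≈ 364.32 mg.

364 mg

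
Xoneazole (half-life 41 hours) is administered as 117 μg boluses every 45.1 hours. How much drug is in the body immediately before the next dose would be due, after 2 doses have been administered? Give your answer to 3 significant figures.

80.0 μg

The 2 doses were given 90.2, 45.1 hours ago.
Total = 117·(1/2)^(90.2/41) + 117·(1/2)^(45.1/41)
      = 25.464 + 54.582 ≈ 80.046 μg.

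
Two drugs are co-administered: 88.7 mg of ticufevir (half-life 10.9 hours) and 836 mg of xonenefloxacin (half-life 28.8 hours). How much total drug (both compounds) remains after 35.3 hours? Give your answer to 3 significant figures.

367 mg

ticufevir: 88.7 × (1/2)^(35.3/10.9) = 88.7 × (1/2)^3.2385 ≈ 9.3978 mg.
xonenefloxacin: 836 × (1/2)^(35.3/28.8) = 836 × (1/2)^1.2257 ≈ 357.47 mg.
Total = 9.3978 + 357.47 ≈ 366.86 mg.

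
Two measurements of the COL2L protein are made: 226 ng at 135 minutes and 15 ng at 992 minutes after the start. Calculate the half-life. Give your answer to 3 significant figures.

219 minutes

Over Δt = 992 − 135 = 857 minutes, the level fell by a factor of 226/15 ≈ 15.067.
n = log₂(15.067) ≈ 3.9133 half-lives, so t½ = 857/3.9133 ≈ 219 minutes.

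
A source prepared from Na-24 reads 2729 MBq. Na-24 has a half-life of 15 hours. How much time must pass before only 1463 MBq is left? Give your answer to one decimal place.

Fraction remaining = 1463/2729 ≈ 0.53609.
n = log₂(2729/1463) = ln(1.8653)/ln 2 ≈ 0.89944 half-lives.
t = n × t½ = 0.89944 × 15 ≈ 13.492 hours.

13.5 hours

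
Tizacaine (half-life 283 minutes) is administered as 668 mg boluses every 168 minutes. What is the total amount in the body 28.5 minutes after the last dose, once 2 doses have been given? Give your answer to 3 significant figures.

1040 mg

The 2 doses were given 196.5, 28.5 minutes ago.
Total = 668·(1/2)^(196.5/283) + 668·(1/2)^(28.5/283)
      = 412.82 + 622.96 ≈ 1035.8 mg.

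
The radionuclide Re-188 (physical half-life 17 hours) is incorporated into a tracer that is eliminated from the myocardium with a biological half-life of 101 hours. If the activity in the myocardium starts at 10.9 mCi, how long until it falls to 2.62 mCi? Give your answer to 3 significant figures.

1/t_eff = 1/t_phys + 1/t_biol = 1/17 + 1/101 = 0.068725 per hour.
t_eff = 17 × 101 / (17 + 101) ≈ 14.551 hours.
n = log₂(10.9/2.62) ≈ 2.0567; t = 2.0567 × 14.551 ≈ 29.927 hours.

29.9 hours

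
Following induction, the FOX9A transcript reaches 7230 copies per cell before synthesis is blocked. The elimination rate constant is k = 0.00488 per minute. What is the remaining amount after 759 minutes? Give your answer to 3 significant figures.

t½ = ln 2 / k = 0.69315 / 0.00488 ≈ 142.04 minutes.
Number of half-lives: n = 759/142.04 ≈ 5.3436.
Remaining = 7230 × (1/2)^5.3436 = 7230 × 0.024627 ≈ 178.05 copies per cell.

178 copies per cell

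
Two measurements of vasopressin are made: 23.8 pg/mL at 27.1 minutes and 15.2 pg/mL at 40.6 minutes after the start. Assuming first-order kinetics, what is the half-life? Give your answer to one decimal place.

Over Δt = 40.6 − 27.1 = 13.5 minutes, the level fell by a factor of 23.8/15.2 ≈ 1.5658.
n = log₂(1.5658) ≈ 0.64689 half-lives, so t½ = 13.5/0.64689 ≈ 20.869 minutes.

20.9 minutes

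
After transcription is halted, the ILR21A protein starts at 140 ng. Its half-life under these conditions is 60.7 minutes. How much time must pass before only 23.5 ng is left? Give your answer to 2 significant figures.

160 minutes

Fraction remaining = 23.5/140 ≈ 0.16786.
n = log₂(140/23.5) = ln(5.9574)/ln 2 ≈ 2.5747 half-lives.
t = n × t½ = 2.5747 × 60.7 ≈ 156.28 minutes.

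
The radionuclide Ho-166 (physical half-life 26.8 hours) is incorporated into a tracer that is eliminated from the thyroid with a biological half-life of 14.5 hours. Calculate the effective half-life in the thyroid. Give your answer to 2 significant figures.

1/t_eff = 1/t_phys + 1/t_biol = 1/26.8 + 1/14.5 = 0.10628 per hour.
t_eff = 26.8 × 14.5 / (26.8 + 14.5) ≈ 9.4092 hours.

9.4 hours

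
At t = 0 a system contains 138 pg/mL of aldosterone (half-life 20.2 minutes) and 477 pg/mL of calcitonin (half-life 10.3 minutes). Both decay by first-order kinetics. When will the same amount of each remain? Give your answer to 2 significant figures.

38 minutes

Set 138·(1/2)^(t/20.2) = 477·(1/2)^(t/10.3).
Taking log₂: log₂(138/477) = t·(1/20.2 − 1/10.3).
log₂(0.28931) = -1.7893; 1/20.2 − 1/10.3 = -0.047582.
t = -1.7893 / -0.047582 ≈ 37.605 minutes.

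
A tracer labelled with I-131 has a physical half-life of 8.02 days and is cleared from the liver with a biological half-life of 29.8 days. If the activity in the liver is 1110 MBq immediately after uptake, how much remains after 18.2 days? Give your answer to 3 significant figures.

1/t_eff = 1/t_phys + 1/t_biol = 1/8.02 + 1/29.8 = 0.15825 per day.
t_eff = 8.02 × 29.8 / (8.02 + 29.8) ≈ 6.3193 days.
Remaining = 1110 × (1/2)^(18.2/6.3193) = 1110 × (1/2)^2.8801 ≈ 150.78 MBq.

151 MBq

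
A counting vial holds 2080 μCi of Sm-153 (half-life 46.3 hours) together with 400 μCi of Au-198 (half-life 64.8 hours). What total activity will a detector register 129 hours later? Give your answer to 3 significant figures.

Sm-153: 2080 × (1/2)^(129/46.3) = 2080 × (1/2)^2.7862 ≈ 301.54 μCi.
Au-198: 400 × (1/2)^(129/64.8) = 400 × (1/2)^1.9907 ≈ 100.64 μCi.
Total = 301.54 + 100.64 ≈ 402.18 μCi.

402 μCi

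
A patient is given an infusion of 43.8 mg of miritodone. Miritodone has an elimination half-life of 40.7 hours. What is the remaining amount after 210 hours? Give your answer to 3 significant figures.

Number of half-lives: n = 210/40.7 ≈ 5.1597.
Remaining = 43.8 × (1/2)^5.1597 = 43.8 × 0.027975 ≈ 1.2253 mg.

1.23 mg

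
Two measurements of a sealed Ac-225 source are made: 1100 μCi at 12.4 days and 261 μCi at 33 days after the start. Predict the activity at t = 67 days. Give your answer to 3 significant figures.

Over Δt = 33 − 12.4 = 20.6 days, the level fell by a factor of 1100/261 ≈ 4.2146.
n = log₂(4.2146) ≈ 2.0754 half-lives, so t½ = 20.6/2.0754 ≈ 9.9259 days.
From t = 33 to t = 67: 261 × (1/2)^((67−33)/9.9259) ≈ 24.294 μCi.

24.3 μCi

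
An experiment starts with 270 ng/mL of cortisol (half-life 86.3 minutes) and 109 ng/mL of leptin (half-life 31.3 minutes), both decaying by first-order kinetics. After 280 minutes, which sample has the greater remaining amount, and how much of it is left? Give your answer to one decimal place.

cortisol: 270 × (1/2)^3.2445 ≈ 28.489 ng/mL.
leptin: 109 × (1/2)^8.9457 ≈ 0.22106 ng/mL.
Cortisol has more remaining, at ≈ 28.489 ng/mL.

cortisol, 28.5 ng/mL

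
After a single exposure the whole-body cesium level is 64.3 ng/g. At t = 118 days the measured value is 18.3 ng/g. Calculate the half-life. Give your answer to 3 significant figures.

65.1 days

A/A₀ = 18.3/64.3 ≈ 0.2846.
n = log₂(3.5137) ≈ 1.813 half-lives elapsed in 118 days.
t½ = 118/1.813 ≈ 65.086 days.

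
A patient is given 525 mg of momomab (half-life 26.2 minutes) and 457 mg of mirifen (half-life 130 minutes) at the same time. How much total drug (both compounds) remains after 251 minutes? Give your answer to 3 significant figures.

121 mg

momomab: 525 × (1/2)^(251/26.2) = 525 × (1/2)^9.5802 ≈ 0.68588 mg.
mirifen: 457 × (1/2)^(251/130) = 457 × (1/2)^1.9308 ≈ 119.87 mg.
Total = 0.68588 + 119.87 ≈ 120.55 mg.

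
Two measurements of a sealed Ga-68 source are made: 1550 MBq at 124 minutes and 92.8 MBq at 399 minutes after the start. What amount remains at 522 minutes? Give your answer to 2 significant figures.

Over Δt = 399 − 124 = 275 minutes, the level fell by a factor of 1550/92.8 ≈ 16.703.
n = log₂(16.703) ≈ 4.062 half-lives, so t½ = 275/4.062 ≈ 67.701 minutes.
From t = 399 to t = 522: 92.8 × (1/2)^((522−399)/67.701) ≈ 26.341 MBq.

26 MBq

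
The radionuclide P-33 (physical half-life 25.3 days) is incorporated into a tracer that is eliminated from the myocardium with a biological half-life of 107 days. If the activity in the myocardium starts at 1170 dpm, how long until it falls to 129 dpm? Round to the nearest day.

1/t_eff = 1/t_phys + 1/t_biol = 1/25.3 + 1/107 = 0.048871 per day.
t_eff = 25.3 × 107 / (25.3 + 107) ≈ 20.462 days.
n = log₂(1170/129) ≈ 3.1811; t = 3.1811 × 20.462 ≈ 65.09 days.

65 days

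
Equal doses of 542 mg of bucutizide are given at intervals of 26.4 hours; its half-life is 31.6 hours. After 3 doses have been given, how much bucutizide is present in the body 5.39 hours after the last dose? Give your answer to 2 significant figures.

The 3 doses were given 58.19, 31.79, 5.39 hours ago.
Total = 542·(1/2)^(58.19/31.6) + 542·(1/2)^(31.79/31.6) + 542·(1/2)^(5.39/31.6)
      = 151.24 + 269.87 + 481.56 ≈ 902.68 mg.

900 mg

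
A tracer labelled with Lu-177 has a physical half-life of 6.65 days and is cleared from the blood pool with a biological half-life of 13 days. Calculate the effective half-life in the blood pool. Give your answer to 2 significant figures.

4.4 days

1/t_eff = 1/t_phys + 1/t_biol = 1/6.65 + 1/13 = 0.2273 per day.
t_eff = 6.65 × 13 / (6.65 + 13) ≈ 4.3995 days.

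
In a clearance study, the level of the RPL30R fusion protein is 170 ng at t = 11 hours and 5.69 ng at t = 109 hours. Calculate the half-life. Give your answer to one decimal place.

Over Δt = 109 − 11 = 98 hours, the level fell by a factor of 170/5.69 ≈ 29.877.
n = log₂(29.877) ≈ 4.901 half-lives, so t½ = 98/4.901 ≈ 19.996 hours.

20.0 hours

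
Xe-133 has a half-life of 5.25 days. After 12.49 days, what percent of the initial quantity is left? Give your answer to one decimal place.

19.2%

n = 12.49/5.25 ≈ 2.379 half-lives.
Fraction remaining = (1/2)^2.379 ≈ 0.19224, i.e. 19.224%.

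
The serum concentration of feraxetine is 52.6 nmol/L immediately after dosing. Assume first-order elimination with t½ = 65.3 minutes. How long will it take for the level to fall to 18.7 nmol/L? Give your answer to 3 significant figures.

Fraction remaining = 18.7/52.6 ≈ 0.35551.
n = log₂(52.6/18.7) = ln(2.8128)/ln 2 ≈ 1.492 half-lives.
t = n × t½ = 1.492 × 65.3 ≈ 97.429 minutes.

97.4 minutes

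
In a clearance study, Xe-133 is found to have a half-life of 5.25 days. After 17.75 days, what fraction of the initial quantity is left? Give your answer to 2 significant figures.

n = 17.75/5.25 ≈ 3.381 half-lives.
Fraction remaining = (1/2)^3.381 ≈ 0.095991.

0.096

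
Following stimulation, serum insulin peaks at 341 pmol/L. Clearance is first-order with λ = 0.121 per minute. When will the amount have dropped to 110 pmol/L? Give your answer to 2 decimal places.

9.35 minutes

t½ = ln 2 / λ = 0.69315 / 0.121 ≈ 5.7285 minutes.
Fraction remaining = 110/341 ≈ 0.32258.
n = log₂(341/110) = ln(3.1)/ln 2 ≈ 1.6323 half-lives.
t = n × t½ = 1.6323 × 5.7285 ≈ 9.3504 minutes.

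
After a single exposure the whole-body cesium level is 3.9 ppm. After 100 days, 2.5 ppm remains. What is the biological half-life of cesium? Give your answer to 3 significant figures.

A/A₀ = 2.5/3.9 ≈ 0.64103.
n = log₂(1.56) ≈ 0.64155 half-lives elapsed in 100 days.
t½ = 100/0.64155 ≈ 155.87 days.

156 days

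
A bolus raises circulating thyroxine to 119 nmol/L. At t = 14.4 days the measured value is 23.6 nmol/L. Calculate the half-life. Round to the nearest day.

A/A₀ = 23.6/119 ≈ 0.19832.
n = log₂(5.0424) ≈ 2.3341 half-lives elapsed in 14.4 days.
t½ = 14.4/2.3341 ≈ 6.1694 days.

6 days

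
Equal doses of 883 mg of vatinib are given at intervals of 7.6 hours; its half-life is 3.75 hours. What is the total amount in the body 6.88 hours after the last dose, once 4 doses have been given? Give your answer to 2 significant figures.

The 4 doses were given 29.68, 22.08, 14.48, 6.88 hours ago.
Total = 883·(1/2)^(29.68/3.75) + 883·(1/2)^(22.08/3.75) + 883·(1/2)^(14.48/3.75) + 883·(1/2)^(6.88/3.75)
      = 3.6594 + 14.911 + 60.755 + 247.55 ≈ 326.88 mg.

330 mg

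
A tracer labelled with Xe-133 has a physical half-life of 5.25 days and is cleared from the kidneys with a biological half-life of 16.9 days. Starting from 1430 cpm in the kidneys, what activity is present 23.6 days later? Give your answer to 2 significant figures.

24 cpm

1/t_eff = 1/t_phys + 1/t_biol = 1/5.25 + 1/16.9 = 0.24965 per day.
t_eff = 5.25 × 16.9 / (5.25 + 16.9) ≈ 4.0056 days.
Remaining = 1430 × (1/2)^(23.6/4.0056) = 1430 × (1/2)^5.8917 ≈ 24.086 cpm.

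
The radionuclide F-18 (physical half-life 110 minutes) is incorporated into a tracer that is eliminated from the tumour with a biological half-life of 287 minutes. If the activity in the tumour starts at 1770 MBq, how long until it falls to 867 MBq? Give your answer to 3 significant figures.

81.9 minutes

1/t_eff = 1/t_phys + 1/t_biol = 1/110 + 1/287 = 0.012575 per minute.
t_eff = 110 × 287 / (110 + 287) ≈ 79.521 minutes.
n = log₂(1770/867) ≈ 1.0296; t = 1.0296 × 79.521 ≈ 81.879 minutes.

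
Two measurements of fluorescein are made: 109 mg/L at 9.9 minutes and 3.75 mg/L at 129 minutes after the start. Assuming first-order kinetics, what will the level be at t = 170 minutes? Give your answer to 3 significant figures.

1.18 mg/L

Over Δt = 129 − 9.9 = 119.1 minutes, the level fell by a factor of 109/3.75 ≈ 29.067.
n = log₂(29.067) ≈ 4.8613 half-lives, so t½ = 119.1/4.8613 ≈ 24.5 minutes.
From t = 129 to t = 170: 3.75 × (1/2)^((170−129)/24.5) ≈ 1.1756 mg/L.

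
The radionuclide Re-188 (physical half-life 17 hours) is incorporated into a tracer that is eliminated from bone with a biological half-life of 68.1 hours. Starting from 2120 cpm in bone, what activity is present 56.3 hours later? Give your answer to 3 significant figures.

120 cpm

1/t_eff = 1/t_phys + 1/t_biol = 1/17 + 1/68.1 = 0.073508 per hour.
t_eff = 17 × 68.1 / (17 + 68.1) ≈ 13.604 hours.
Remaining = 2120 × (1/2)^(56.3/13.604) = 2120 × (1/2)^4.1385 ≈ 120.37 cpm.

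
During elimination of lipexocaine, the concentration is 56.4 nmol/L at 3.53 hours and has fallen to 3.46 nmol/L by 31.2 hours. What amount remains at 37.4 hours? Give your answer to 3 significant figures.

1.85 nmol/L

Over Δt = 31.2 − 3.53 = 27.67 hours, the level fell by a factor of 56.4/3.46 ≈ 16.301.
n = log₂(16.301) ≈ 4.0269 half-lives, so t½ = 27.67/4.0269 ≈ 6.8714 hours.
From t = 31.2 to t = 37.4: 3.46 × (1/2)^((37.4−31.2)/6.8714) ≈ 1.8512 nmol/L.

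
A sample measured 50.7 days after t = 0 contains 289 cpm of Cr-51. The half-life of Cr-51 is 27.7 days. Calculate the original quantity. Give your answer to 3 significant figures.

1030 cpm

Number of half-lives elapsed: n = 50.7/27.7 ≈ 1.8303.
A₀ = A × 2^n = 289 × 2^1.8303 = 289 × 3.5562 ≈ 1027.7 cpm.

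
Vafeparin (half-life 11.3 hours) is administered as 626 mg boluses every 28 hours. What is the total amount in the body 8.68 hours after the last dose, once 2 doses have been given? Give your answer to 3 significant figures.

434 mg

The 2 doses were given 36.68, 8.68 hours ago.
Total = 626·(1/2)^(36.68/11.3) + 626·(1/2)^(8.68/11.3)
      = 65.982 + 367.57 ≈ 433.55 mg.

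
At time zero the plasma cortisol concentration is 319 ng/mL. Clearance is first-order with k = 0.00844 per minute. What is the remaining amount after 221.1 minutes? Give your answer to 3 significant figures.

t½ = ln 2 / k = 0.69315 / 0.00844 ≈ 82.126 minutes.
Number of half-lives: n = 221.1/82.126 ≈ 2.6922.
Remaining = 319 × (1/2)^2.6922 = 319 × 0.15473 ≈ 49.358 ng/mL.

49.4 ng/mL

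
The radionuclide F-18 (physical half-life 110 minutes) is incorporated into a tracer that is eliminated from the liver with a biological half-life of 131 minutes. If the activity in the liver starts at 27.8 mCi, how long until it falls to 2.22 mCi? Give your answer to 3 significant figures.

1/t_eff = 1/t_phys + 1/t_biol = 1/110 + 1/131 = 0.016724 per minute.
t_eff = 110 × 131 / (110 + 131) ≈ 59.793 minutes.
n = log₂(27.8/2.22) ≈ 3.6465; t = 3.6465 × 59.793 ≈ 218.03 minutes.

218 minutes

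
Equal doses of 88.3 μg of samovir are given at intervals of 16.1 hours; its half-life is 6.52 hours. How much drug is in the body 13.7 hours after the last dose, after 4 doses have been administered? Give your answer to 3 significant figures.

25.1 μg

The 4 doses were given 62, 45.9, 29.8, 13.7 hours ago.
Total = 88.3·(1/2)^(62/6.52) + 88.3·(1/2)^(45.9/6.52) + 88.3·(1/2)^(29.8/6.52) + 88.3·(1/2)^(13.7/6.52)
      = 0.12117 + 0.67104 + 3.7161 + 20.579 ≈ 25.088 μg.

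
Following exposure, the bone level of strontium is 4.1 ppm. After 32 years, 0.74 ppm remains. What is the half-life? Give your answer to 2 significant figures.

13 years

A/A₀ = 0.74/4.1 ≈ 0.18049.
n = log₂(5.5405) ≈ 2.47 half-lives elapsed in 32 years.
t½ = 32/2.47 ≈ 12.955 years.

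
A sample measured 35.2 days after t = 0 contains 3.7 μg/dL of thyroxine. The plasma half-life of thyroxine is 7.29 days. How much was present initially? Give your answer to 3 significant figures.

Number of half-lives elapsed: n = 35.2/7.29 ≈ 4.8285.
A₀ = A × 2^n = 3.7 × 2^4.8285 = 3.7 × 28.414 ≈ 105.13 μg/dL.

105 μg/dL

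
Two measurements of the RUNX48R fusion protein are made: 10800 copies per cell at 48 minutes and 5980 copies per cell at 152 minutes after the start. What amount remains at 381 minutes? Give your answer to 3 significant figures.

Over Δt = 152 − 48 = 104 minutes, the level fell by a factor of 10800/5980 ≈ 1.806.
n = log₂(1.806) ≈ 0.85281 half-lives, so t½ = 104/0.85281 ≈ 121.95 minutes.
From t = 152 to t = 381: 5980 × (1/2)^((381−152)/121.95) ≈ 1627.1 copies per cell.

1630 copies per cell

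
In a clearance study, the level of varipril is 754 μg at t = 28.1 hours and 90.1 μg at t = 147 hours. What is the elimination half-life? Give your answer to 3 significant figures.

38.8 hours

Over Δt = 147 − 28.1 = 118.9 hours, the level fell by a factor of 754/90.1 ≈ 8.3685.
n = log₂(8.3685) ≈ 3.065 half-lives, so t½ = 118.9/3.065 ≈ 38.793 hours.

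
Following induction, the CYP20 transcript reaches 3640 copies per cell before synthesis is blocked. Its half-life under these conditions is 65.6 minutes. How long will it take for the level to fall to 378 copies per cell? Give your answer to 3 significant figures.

Fraction remaining = 378/3640 ≈ 0.10385.
n = log₂(3640/378) = ln(9.6296)/ln 2 ≈ 3.2675 half-lives.
t = n × t½ = 3.2675 × 65.6 ≈ 214.35 minutes.

214 minutes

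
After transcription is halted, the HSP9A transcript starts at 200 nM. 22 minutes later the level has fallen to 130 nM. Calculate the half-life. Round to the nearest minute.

A/A₀ = 130/200 ≈ 0.65.
n = log₂(1.5385) ≈ 0.62149 half-lives elapsed in 22 minutes.
t½ = 22/0.62149 ≈ 35.399 minutes.

35 minutes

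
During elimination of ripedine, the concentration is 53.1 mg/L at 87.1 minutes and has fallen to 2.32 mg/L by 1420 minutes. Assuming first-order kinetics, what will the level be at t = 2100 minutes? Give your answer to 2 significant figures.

Over Δt = 1420 − 87.1 = 1332.9 minutes, the level fell by a factor of 53.1/2.32 ≈ 22.888.
n = log₂(22.888) ≈ 4.5165 half-lives, so t½ = 1332.9/4.5165 ≈ 295.12 minutes.
From t = 1420 to t = 2100: 2.32 × (1/2)^((2100−1420)/295.12) ≈ 0.46975 mg/L.

0.47 mg/L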